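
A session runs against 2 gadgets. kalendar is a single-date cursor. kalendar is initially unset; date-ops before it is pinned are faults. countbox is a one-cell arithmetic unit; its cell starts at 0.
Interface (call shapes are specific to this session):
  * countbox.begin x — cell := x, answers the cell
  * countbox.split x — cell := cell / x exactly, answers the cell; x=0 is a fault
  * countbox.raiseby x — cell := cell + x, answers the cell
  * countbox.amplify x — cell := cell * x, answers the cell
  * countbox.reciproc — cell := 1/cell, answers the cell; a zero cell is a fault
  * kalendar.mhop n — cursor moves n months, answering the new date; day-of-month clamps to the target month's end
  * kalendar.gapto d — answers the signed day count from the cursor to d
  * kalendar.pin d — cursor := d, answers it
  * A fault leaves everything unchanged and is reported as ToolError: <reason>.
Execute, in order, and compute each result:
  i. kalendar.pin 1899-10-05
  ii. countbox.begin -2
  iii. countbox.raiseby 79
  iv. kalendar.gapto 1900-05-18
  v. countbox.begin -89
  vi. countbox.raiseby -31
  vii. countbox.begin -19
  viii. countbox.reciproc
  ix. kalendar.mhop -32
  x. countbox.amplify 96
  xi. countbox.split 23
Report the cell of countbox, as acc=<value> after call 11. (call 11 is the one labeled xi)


Answer: acc=-96/437

Derivation:
[in] pin d: 1899-10-05
  1899-10-05
[in] begin x: -2
  -2
[in] raiseby x: 79
  77
[in] gapto d: 1900-05-18
  225
[in] begin x: -89
  -89
[in] raiseby x: -31
  -120
[in] begin x: -19
  -19
[in] reciproc
  -1/19
[in] mhop n: -32
  1897-02-05
[in] amplify x: 96
  -96/19
[in] split x: 23
  -96/437


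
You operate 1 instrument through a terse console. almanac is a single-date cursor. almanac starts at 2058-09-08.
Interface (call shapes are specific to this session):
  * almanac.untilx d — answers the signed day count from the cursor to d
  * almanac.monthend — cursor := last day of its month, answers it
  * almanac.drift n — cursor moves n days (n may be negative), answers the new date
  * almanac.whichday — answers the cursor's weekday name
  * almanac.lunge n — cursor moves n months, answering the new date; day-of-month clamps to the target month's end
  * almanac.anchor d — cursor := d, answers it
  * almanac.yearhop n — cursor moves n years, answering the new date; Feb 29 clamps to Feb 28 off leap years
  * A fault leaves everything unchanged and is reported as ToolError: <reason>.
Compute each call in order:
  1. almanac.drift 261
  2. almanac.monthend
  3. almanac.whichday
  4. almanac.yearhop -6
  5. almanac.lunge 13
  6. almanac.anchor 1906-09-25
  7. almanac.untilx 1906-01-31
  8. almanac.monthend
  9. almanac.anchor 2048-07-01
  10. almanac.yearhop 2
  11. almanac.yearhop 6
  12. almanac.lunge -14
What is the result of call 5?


// drift(261) == 2059-05-27
// monthend() == 2059-05-31
// whichday() == Saturday
// yearhop(-6) == 2053-05-31
// lunge(13) == 2054-06-30
// anchor(1906-09-25) == 1906-09-25
// untilx(1906-01-31) == -237
// monthend() == 1906-09-30
// anchor(2048-07-01) == 2048-07-01
// yearhop(2) == 2050-07-01
// yearhop(6) == 2056-07-01
// lunge(-14) == 2055-05-01

Answer: 2054-06-30


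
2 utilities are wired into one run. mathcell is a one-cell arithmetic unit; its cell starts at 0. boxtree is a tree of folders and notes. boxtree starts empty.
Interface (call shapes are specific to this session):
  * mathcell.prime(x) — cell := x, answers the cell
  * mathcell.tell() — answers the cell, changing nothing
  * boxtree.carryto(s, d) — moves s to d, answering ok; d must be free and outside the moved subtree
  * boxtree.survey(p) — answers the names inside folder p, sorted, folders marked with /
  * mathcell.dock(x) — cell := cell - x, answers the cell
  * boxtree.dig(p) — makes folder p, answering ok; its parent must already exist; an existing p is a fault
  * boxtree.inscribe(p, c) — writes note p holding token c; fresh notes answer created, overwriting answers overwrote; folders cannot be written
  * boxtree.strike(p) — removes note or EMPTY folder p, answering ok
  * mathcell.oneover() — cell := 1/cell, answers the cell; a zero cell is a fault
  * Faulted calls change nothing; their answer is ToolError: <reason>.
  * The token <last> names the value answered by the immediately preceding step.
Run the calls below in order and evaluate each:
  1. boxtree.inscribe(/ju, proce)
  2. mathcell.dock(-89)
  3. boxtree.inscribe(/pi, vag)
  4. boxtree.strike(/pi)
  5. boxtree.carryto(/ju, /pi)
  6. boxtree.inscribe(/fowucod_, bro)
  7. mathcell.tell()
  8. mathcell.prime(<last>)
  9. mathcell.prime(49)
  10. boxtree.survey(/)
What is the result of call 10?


! boxtree.inscribe(/ju, proce) -> created
! mathcell.dock(-89) -> 89
! boxtree.inscribe(/pi, vag) -> created
! boxtree.strike(/pi) -> ok
! boxtree.carryto(/ju, /pi) -> ok
! boxtree.inscribe(/fowucod_, bro) -> created
! mathcell.tell() -> 89
! mathcell.prime(<last>) -> 89
! mathcell.prime(49) -> 49
! boxtree.survey(/) -> [fowucod_, pi]

Answer: [fowucod_, pi]


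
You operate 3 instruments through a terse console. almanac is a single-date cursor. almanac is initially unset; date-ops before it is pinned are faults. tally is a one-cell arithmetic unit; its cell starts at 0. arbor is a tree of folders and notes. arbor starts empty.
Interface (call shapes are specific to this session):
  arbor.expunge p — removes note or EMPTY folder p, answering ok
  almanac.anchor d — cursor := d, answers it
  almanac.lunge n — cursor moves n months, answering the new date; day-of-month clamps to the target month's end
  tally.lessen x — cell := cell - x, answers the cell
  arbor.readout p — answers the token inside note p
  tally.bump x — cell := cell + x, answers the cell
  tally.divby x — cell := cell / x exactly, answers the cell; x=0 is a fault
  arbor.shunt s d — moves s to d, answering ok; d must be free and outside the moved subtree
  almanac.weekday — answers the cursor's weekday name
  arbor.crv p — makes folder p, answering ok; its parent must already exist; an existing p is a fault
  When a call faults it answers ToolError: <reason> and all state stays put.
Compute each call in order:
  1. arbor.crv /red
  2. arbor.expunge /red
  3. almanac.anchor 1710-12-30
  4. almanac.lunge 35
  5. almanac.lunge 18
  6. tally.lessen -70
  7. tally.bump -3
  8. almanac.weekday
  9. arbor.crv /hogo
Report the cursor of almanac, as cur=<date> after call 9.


Answer: cur=1715-05-30

Derivation:
Act: arbor.crv[p='/red']
Obs: ok
Act: arbor.expunge[p='/red']
Obs: ok
Act: almanac.anchor[d='1710-12-30']
Obs: 1710-12-30
Act: almanac.lunge[n='35']
Obs: 1713-11-30
Act: almanac.lunge[n='18']
Obs: 1715-05-30
Act: tally.lessen[x='-70']
Obs: 70
Act: tally.bump[x='-3']
Obs: 67
Act: almanac.weekday[]
Obs: Thursday
Act: arbor.crv[p='/hogo']
Obs: ok


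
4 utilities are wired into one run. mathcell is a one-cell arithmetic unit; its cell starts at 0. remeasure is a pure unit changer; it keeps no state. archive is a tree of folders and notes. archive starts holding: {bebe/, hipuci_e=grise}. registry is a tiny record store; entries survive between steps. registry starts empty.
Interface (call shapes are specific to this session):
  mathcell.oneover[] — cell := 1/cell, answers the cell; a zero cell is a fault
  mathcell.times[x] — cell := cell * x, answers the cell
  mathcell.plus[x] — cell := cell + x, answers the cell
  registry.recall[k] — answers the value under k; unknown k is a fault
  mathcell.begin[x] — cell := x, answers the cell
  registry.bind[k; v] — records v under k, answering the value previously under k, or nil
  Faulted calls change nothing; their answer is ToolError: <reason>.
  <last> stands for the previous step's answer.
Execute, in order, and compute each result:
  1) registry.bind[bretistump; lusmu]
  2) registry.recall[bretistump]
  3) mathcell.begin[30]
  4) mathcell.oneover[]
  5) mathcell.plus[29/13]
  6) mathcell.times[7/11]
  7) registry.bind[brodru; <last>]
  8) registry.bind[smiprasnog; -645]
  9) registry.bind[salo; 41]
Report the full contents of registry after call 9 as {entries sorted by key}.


·→ registry.bind(k→bretistump, v→lusmu)
·← nil
·→ registry.recall(k→bretistump)
·← lusmu
·→ mathcell.begin(x→30)
·← 30
·→ mathcell.oneover()
·← 1/30
·→ mathcell.plus(x→29/13)
·← 883/390
·→ mathcell.times(x→7/11)
·← 6181/4290
·→ registry.bind(k→brodru, v→<last>)
·← nil
·→ registry.bind(k→smiprasnog, v→-645)
·← nil
·→ registry.bind(k→salo, v→41)
·← nil

Answer: {bretistump=lusmu, brodru=6181/4290, salo=41, smiprasnog=-645}


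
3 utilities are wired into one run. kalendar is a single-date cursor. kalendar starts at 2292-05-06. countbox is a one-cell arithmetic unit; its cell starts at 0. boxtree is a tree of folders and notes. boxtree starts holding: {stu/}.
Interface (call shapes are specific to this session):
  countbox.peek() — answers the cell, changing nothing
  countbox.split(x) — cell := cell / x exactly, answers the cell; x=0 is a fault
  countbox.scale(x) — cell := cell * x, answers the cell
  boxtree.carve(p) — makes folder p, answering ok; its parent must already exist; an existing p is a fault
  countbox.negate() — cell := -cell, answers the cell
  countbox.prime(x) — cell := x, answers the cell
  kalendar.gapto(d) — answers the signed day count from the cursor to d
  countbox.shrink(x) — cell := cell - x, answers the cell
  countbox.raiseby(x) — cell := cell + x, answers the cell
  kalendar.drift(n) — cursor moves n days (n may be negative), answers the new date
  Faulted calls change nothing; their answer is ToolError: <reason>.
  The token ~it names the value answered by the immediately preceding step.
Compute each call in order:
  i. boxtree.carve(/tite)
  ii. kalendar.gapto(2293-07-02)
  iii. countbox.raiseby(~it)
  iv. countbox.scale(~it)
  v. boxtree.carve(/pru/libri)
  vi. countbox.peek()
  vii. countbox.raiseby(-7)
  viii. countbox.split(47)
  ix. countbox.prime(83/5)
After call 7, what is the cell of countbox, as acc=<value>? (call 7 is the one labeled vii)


==> boxtree.carve(p: /tite)
<== ok
==> kalendar.gapto(d: 2293-07-02)
<== 422
==> countbox.raiseby(x: ~it)
<== 422
==> countbox.scale(x: ~it)
<== 178084
==> boxtree.carve(p: /pru/libri)
<== ToolError: no parent
==> countbox.peek()
<== 178084
==> countbox.raiseby(x: -7)
<== 178077
==> countbox.split(x: 47)
<== 178077/47
==> countbox.prime(x: 83/5)
<== 83/5

Answer: acc=178077


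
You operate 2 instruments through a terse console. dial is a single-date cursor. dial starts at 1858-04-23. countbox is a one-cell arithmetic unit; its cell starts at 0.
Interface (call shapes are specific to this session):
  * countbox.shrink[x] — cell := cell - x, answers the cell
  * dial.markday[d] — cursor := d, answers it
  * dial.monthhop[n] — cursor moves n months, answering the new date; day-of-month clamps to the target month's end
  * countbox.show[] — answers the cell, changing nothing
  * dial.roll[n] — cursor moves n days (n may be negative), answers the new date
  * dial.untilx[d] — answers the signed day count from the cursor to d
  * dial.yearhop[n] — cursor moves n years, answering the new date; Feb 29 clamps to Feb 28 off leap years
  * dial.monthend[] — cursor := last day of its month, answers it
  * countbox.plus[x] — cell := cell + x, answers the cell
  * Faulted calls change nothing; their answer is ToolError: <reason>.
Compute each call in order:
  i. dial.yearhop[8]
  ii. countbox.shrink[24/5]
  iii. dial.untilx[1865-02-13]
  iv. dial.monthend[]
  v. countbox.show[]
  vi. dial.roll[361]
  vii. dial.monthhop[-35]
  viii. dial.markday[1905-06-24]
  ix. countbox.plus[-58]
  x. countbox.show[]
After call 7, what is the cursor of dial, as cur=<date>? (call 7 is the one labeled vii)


Answer: cur=1864-05-26

Derivation:
Act: dial.yearhop[8]
Obs: 1866-04-23
Act: countbox.shrink[24/5]
Obs: -24/5
Act: dial.untilx[1865-02-13]
Obs: -434
Act: dial.monthend[]
Obs: 1866-04-30
Act: countbox.show[]
Obs: -24/5
Act: dial.roll[361]
Obs: 1867-04-26
Act: dial.monthhop[-35]
Obs: 1864-05-26
Act: dial.markday[1905-06-24]
Obs: 1905-06-24
Act: countbox.plus[-58]
Obs: -314/5
Act: countbox.show[]
Obs: -314/5


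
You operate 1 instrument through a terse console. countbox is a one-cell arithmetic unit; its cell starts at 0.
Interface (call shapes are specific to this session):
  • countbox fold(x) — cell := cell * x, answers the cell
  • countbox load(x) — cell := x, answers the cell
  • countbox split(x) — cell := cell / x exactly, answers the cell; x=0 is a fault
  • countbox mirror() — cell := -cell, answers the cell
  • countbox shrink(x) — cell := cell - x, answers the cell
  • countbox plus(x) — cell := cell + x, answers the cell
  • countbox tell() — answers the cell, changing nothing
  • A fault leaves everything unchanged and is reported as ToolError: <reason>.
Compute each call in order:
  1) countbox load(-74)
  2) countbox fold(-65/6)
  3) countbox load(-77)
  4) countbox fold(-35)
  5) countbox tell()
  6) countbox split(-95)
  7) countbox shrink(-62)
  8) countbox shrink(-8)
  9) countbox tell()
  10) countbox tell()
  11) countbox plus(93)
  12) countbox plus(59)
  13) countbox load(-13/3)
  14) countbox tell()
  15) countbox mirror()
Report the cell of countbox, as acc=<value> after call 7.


// 1. countbox load(x='-74') ~> -74
// 2. countbox fold(x='-65/6') ~> 2405/3
// 3. countbox load(x='-77') ~> -77
// 4. countbox fold(x='-35') ~> 2695
// 5. countbox tell() ~> 2695
// 6. countbox split(x='-95') ~> -539/19
// 7. countbox shrink(x='-62') ~> 639/19
// 8. countbox shrink(x='-8') ~> 791/19
// 9. countbox tell() ~> 791/19
// 10. countbox tell() ~> 791/19
// 11. countbox plus(x='93') ~> 2558/19
// 12. countbox plus(x='59') ~> 3679/19
// 13. countbox load(x='-13/3') ~> -13/3
// 14. countbox tell() ~> -13/3
// 15. countbox mirror() ~> 13/3

Answer: acc=639/19


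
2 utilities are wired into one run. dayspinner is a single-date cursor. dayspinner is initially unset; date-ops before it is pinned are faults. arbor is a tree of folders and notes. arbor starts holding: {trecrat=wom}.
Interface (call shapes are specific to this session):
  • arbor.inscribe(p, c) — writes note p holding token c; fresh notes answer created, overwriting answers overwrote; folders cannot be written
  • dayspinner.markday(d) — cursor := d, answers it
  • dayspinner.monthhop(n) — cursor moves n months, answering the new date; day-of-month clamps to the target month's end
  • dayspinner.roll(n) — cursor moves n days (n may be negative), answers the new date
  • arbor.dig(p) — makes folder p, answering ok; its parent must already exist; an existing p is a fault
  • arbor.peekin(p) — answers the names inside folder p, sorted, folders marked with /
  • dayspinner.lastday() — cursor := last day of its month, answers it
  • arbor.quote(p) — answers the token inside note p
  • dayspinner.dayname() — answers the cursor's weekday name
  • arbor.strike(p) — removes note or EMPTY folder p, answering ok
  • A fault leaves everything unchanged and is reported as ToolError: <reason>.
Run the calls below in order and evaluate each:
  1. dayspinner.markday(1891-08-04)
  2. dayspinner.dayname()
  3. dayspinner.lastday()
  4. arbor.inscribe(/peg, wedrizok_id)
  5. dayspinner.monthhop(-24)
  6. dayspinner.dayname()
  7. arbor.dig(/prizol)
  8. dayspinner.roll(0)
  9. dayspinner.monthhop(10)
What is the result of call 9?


! dayspinner.markday(d: 1891-08-04) ~> 1891-08-04
! dayspinner.dayname() ~> Tuesday
! dayspinner.lastday() ~> 1891-08-31
! arbor.inscribe(p: /peg, c: wedrizok_id) ~> created
! dayspinner.monthhop(n: -24) ~> 1889-08-31
! dayspinner.dayname() ~> Saturday
! arbor.dig(p: /prizol) ~> ok
! dayspinner.roll(n: 0) ~> 1889-08-31
! dayspinner.monthhop(n: 10) ~> 1890-06-30

Answer: 1890-06-30


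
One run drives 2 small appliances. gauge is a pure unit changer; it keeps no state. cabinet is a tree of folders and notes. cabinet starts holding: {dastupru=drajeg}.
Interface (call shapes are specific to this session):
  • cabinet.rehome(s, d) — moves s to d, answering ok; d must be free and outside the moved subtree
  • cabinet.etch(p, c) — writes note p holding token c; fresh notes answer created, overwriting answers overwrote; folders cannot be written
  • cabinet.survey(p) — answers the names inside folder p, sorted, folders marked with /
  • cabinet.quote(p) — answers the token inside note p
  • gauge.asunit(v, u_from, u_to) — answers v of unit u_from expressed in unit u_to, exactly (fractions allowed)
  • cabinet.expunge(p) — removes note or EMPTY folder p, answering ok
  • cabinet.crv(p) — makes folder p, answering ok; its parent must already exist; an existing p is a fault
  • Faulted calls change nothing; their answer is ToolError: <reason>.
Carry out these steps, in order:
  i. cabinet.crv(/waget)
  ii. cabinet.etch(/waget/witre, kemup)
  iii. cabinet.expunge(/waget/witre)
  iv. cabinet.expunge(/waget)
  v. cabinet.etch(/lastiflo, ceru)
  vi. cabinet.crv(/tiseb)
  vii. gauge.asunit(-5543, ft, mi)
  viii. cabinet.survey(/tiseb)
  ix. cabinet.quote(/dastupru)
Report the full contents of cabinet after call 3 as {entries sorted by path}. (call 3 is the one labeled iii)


Do: cabinet.crv[p→/waget]
See: ok
Do: cabinet.etch[p→/waget/witre; c→kemup]
See: created
Do: cabinet.expunge[p→/waget/witre]
See: ok
Do: cabinet.expunge[p→/waget]
See: ok
Do: cabinet.etch[p→/lastiflo; c→ceru]
See: created
Do: cabinet.crv[p→/tiseb]
See: ok
Do: gauge.asunit[v→-5543; u_from→ft; u_to→mi]
See: -5543/5280
Do: cabinet.survey[p→/tiseb]
See: []
Do: cabinet.quote[p→/dastupru]
See: drajeg

Answer: {dastupru=drajeg, waget/}


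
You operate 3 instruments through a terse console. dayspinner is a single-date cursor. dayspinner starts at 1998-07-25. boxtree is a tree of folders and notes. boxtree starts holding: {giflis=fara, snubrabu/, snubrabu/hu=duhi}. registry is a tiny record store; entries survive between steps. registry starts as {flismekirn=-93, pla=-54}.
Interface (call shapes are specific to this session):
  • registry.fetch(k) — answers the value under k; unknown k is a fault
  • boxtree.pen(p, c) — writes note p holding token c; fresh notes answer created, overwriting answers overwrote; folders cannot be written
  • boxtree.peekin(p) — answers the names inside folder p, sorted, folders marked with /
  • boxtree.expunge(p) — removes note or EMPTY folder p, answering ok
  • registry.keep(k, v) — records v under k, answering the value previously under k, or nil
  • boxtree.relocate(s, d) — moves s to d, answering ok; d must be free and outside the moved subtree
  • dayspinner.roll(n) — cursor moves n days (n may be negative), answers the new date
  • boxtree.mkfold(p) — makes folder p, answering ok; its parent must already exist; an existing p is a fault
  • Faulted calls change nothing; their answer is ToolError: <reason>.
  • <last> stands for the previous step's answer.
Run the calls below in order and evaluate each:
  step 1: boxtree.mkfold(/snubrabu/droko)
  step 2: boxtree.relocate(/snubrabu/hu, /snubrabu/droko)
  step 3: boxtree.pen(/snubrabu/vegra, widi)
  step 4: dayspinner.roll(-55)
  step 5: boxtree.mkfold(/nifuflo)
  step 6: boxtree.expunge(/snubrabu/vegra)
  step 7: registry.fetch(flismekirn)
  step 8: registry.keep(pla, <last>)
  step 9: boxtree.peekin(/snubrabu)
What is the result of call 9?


I use boxtree.mkfold with p='/snubrabu/droko', and get ok.
I call boxtree.relocate with s='/snubrabu/hu', d='/snubrabu/droko', and get ToolError: exists.
Then boxtree.pen with p='/snubrabu/vegra', c='widi', yielding created.
Calling dayspinner.roll with n='-55', and observe 1998-05-31.
Now I run boxtree.mkfold with p='/nifuflo', and observe ok.
I try boxtree.expunge with p='/snubrabu/vegra', which returns ok.
Now I run registry.fetch with k='flismekirn', which returns -93.
Next I call registry.keep with k='pla', v='<last>', giving -54.
I run boxtree.peekin with p='/snubrabu', — result: [droko/, hu].

Answer: [droko/, hu]


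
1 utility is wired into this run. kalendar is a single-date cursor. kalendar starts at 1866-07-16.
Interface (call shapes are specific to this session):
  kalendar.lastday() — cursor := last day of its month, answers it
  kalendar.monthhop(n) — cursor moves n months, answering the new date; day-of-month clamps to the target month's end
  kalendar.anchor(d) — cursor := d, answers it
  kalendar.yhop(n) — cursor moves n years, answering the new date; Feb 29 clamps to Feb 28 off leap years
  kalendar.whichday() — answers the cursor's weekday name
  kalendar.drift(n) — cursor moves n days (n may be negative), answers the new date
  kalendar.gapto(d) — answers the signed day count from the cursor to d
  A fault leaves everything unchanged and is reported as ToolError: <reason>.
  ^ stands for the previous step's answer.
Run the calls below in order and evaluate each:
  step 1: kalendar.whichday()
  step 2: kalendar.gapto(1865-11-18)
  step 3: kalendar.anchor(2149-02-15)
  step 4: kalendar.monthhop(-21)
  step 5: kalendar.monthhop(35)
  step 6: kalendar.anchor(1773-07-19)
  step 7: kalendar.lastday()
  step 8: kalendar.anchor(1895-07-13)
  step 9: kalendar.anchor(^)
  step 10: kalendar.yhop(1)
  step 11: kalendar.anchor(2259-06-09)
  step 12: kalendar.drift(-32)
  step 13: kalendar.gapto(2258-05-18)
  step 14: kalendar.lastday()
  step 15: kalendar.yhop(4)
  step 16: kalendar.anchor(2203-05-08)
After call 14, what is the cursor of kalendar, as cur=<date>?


Answer: cur=2259-05-31

Derivation:
I call kalendar.whichday(), yielding Monday.
Then kalendar.gapto on d: 1865-11-18, and see -240.
I call kalendar.anchor on d: 2149-02-15, which returns 2149-02-15.
I invoke kalendar.monthhop on n: -21, which returns 2147-05-15.
I try kalendar.monthhop on n: 35, → 2150-04-15.
I run kalendar.anchor on d: 1773-07-19, — result: 1773-07-19.
Using kalendar.lastday, giving 1773-07-31.
I invoke kalendar.anchor on d: 1895-07-13, → 1895-07-13.
Now I run kalendar.anchor on d: ^, and get 1895-07-13.
I try kalendar.yhop on n: 1, giving 1896-07-13.
I try kalendar.anchor on d: 2259-06-09, → 2259-06-09.
Invoking kalendar.drift on n: -32, and get 2259-05-08.
Now I run kalendar.gapto on d: 2258-05-18, → -355.
I try kalendar.lastday(), and get 2259-05-31.
Invoking kalendar.yhop on n: 4, yielding 2263-05-31.
I try kalendar.anchor on d: 2203-05-08, yielding 2203-05-08.


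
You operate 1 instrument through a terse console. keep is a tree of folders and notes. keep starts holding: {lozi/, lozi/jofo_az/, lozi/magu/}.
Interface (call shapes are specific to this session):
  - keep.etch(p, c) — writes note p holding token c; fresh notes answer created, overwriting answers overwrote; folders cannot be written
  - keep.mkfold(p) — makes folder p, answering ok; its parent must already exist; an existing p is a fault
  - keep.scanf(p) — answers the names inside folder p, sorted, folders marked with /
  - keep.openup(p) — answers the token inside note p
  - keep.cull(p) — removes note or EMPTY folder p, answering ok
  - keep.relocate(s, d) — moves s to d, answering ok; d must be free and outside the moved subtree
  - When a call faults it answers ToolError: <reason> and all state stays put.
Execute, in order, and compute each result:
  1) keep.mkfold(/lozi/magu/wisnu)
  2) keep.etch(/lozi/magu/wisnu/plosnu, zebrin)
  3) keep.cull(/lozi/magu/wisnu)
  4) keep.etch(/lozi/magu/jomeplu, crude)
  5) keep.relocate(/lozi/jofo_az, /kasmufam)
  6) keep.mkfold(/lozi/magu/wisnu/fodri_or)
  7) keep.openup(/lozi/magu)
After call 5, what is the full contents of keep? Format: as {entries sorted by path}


Answer: {kasmufam/, lozi/, lozi/magu/, lozi/magu/jomeplu=crude, lozi/magu/wisnu/, lozi/magu/wisnu/plosnu=zebrin}

Derivation:
;; 1. mkfold(p→/lozi/magu/wisnu) : ok
;; 2. etch(p→/lozi/magu/wisnu/plosnu, c→zebrin) : created
;; 3. cull(p→/lozi/magu/wisnu) : ToolError: not empty
;; 4. etch(p→/lozi/magu/jomeplu, c→crude) : created
;; 5. relocate(s→/lozi/jofo_az, d→/kasmufam) : ok
;; 6. mkfold(p→/lozi/magu/wisnu/fodri_or) : ok
;; 7. openup(p→/lozi/magu) : ToolError: is a directory


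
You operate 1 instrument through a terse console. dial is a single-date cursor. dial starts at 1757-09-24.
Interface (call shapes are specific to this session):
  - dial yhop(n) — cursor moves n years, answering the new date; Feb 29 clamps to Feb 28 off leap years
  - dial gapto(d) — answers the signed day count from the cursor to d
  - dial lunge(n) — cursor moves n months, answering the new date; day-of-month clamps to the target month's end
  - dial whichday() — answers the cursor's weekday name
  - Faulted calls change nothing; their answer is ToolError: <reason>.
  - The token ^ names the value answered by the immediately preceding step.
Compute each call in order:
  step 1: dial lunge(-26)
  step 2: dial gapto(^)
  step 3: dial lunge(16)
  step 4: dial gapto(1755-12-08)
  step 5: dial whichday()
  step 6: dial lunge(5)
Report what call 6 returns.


# 1. dial lunge(-26) -> 1755-07-24
# 2. dial gapto(^) -> 0
# 3. dial lunge(16) -> 1756-11-24
# 4. dial gapto(1755-12-08) -> -352
# 5. dial whichday() -> Wednesday
# 6. dial lunge(5) -> 1757-04-24

Answer: 1757-04-24


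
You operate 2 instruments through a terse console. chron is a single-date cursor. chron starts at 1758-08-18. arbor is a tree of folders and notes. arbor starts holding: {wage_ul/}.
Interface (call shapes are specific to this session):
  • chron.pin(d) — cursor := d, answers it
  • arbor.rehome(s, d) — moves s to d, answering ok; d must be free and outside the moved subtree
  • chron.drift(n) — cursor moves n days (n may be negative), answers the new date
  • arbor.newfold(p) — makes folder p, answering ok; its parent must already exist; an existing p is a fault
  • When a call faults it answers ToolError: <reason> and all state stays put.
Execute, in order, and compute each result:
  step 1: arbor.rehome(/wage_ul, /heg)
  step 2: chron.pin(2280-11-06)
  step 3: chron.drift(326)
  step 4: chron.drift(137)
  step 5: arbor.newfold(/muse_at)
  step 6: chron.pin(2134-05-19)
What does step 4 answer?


Answer: 2282-02-12

Derivation:
~$ rehome s: /wage_ul d: /heg
:: ok
~$ pin d: 2280-11-06
:: 2280-11-06
~$ drift n: 326
:: 2281-09-28
~$ drift n: 137
:: 2282-02-12
~$ newfold p: /muse_at
:: ok
~$ pin d: 2134-05-19
:: 2134-05-19


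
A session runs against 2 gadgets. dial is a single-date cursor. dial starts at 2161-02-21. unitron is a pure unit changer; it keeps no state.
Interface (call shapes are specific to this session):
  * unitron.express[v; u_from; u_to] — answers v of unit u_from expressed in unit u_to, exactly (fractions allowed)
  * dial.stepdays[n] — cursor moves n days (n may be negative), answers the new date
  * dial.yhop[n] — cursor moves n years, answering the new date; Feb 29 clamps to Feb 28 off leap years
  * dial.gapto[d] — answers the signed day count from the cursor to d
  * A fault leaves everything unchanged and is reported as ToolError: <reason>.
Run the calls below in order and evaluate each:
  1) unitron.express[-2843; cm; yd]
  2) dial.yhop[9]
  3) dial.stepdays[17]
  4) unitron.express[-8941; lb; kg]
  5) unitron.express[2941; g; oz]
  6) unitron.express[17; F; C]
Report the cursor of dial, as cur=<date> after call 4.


Calling unitron.express passing v=-2843, u_from=cm, u_to=yd, — result: -71075/2286.
I use dial.yhop passing n=9, — result: 2170-02-21.
I invoke dial.stepdays passing n=17, giving 2170-03-10.
Using unitron.express passing v=-8941, u_from=lb, u_to=kg, and observe -405556938017/100000000.
Next I call unitron.express passing v=2941, u_from=g, u_to=oz, → 4705600000/45359237.
Then unitron.express passing v=17, u_from=F, u_to=C, yielding -25/3.

Answer: cur=2170-03-10


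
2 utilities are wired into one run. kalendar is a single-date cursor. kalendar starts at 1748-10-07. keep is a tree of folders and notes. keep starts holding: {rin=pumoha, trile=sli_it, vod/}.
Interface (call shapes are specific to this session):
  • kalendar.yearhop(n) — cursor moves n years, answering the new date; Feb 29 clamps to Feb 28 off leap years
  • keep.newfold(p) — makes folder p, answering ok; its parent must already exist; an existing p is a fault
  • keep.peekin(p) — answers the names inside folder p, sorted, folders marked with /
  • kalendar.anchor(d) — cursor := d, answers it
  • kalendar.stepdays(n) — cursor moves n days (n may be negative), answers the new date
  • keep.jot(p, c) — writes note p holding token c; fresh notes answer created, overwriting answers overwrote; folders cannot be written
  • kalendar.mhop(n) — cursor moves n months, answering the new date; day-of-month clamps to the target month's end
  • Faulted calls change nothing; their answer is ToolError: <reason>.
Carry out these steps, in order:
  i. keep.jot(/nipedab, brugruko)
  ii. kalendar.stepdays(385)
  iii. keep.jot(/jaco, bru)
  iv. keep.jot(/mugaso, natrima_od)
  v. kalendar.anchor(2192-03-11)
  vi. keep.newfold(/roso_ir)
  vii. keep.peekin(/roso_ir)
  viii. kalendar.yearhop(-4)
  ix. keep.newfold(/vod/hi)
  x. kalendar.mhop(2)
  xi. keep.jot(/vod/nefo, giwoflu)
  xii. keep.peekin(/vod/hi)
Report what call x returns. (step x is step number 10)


Answer: 2188-05-11

Derivation:
Next I call keep.jot passing p='/nipedab', c='brugruko': created.
Calling kalendar.stepdays passing n='385', — result: 1749-10-27.
Then keep.jot passing p='/jaco', c='bru', which returns created.
Now I run keep.jot passing p='/mugaso', c='natrima_od', and get created.
Invoking kalendar.anchor passing d='2192-03-11', and get 2192-03-11.
I invoke keep.newfold passing p='/roso_ir', and see ok.
Calling keep.peekin passing p='/roso_ir', giving [].
I call kalendar.yearhop passing n='-4', and see 2188-03-11.
I run keep.newfold passing p='/vod/hi': ok.
Invoking kalendar.mhop passing n='2', and see 2188-05-11.
Using keep.jot passing p='/vod/nefo', c='giwoflu', giving created.
Invoking keep.peekin passing p='/vod/hi', → [].


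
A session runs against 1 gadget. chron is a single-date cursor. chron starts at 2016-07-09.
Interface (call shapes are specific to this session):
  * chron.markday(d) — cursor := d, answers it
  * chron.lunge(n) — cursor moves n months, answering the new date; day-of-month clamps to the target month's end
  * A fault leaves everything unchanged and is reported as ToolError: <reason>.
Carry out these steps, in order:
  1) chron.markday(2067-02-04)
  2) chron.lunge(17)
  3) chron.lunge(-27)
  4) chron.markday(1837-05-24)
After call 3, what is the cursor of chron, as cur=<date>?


Answer: cur=2066-04-04

Derivation:
Act: chron.markday[d→2067-02-04]
Obs: 2067-02-04
Act: chron.lunge[n→17]
Obs: 2068-07-04
Act: chron.lunge[n→-27]
Obs: 2066-04-04
Act: chron.markday[d→1837-05-24]
Obs: 1837-05-24


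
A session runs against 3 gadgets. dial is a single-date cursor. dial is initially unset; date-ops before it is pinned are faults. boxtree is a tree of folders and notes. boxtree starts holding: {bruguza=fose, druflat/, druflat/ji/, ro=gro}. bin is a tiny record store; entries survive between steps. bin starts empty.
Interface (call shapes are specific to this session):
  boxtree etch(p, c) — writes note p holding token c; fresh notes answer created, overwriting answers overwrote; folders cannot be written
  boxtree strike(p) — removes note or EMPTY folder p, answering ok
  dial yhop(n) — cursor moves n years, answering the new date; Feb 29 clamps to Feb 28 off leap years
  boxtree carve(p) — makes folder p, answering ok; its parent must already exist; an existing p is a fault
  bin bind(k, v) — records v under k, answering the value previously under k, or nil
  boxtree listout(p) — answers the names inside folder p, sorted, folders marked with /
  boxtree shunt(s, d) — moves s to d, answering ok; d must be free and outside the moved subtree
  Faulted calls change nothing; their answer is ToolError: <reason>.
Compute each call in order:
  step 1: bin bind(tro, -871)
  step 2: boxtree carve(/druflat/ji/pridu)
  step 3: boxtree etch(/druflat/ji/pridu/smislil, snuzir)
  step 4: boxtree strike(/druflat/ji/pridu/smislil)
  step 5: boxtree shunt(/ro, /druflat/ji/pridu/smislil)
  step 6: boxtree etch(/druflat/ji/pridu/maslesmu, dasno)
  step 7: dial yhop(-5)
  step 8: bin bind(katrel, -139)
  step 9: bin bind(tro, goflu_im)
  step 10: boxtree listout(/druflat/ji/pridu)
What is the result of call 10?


Answer: [maslesmu, smislil]

Derivation:
Do: bin bind[k=tro; v=-871]
See: nil
Do: boxtree carve[p=/druflat/ji/pridu]
See: ok
Do: boxtree etch[p=/druflat/ji/pridu/smislil; c=snuzir]
See: created
Do: boxtree strike[p=/druflat/ji/pridu/smislil]
See: ok
Do: boxtree shunt[s=/ro; d=/druflat/ji/pridu/smislil]
See: ok
Do: boxtree etch[p=/druflat/ji/pridu/maslesmu; c=dasno]
See: created
Do: dial yhop[n=-5]
See: ToolError: no date set
Do: bin bind[k=katrel; v=-139]
See: nil
Do: bin bind[k=tro; v=goflu_im]
See: -871
Do: boxtree listout[p=/druflat/ji/pridu]
See: [maslesmu, smislil]


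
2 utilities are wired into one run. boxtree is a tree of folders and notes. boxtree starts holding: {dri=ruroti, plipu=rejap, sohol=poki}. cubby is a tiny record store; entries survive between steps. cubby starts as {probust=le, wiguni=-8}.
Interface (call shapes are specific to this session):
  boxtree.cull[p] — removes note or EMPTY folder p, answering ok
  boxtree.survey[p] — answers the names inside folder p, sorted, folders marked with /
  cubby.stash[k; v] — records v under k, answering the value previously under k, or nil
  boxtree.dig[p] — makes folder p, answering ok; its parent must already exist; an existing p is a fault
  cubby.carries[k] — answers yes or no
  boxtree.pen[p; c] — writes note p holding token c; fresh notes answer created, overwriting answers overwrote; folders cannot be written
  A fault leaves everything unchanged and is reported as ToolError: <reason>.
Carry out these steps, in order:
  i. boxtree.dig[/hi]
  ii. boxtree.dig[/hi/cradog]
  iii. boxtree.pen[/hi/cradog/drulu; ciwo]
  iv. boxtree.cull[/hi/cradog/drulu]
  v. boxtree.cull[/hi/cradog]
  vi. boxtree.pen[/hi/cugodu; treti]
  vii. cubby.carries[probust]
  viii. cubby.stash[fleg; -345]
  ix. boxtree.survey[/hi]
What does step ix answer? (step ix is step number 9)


·→ dig(p=/hi)
·← ok
·→ dig(p=/hi/cradog)
·← ok
·→ pen(p=/hi/cradog/drulu, c=ciwo)
·← created
·→ cull(p=/hi/cradog/drulu)
·← ok
·→ cull(p=/hi/cradog)
·← ok
·→ pen(p=/hi/cugodu, c=treti)
·← created
·→ carries(k=probust)
·← yes
·→ stash(k=fleg, v=-345)
·← nil
·→ survey(p=/hi)
·← [cugodu]

Answer: [cugodu]


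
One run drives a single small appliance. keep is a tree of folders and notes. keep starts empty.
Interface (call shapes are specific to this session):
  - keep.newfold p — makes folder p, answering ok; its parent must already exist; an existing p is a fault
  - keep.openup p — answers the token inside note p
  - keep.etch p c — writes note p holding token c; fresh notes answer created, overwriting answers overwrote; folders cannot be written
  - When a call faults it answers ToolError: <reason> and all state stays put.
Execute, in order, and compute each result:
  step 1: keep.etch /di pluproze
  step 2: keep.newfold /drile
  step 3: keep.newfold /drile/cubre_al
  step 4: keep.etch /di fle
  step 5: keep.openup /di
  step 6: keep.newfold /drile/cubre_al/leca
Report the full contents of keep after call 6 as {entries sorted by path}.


Answer: {di=fle, drile/, drile/cubre_al/, drile/cubre_al/leca/}

Derivation:
$ keep.etch p→/di c→pluproze
:: created
$ keep.newfold p→/drile
:: ok
$ keep.newfold p→/drile/cubre_al
:: ok
$ keep.etch p→/di c→fle
:: overwrote
$ keep.openup p→/di
:: fle
$ keep.newfold p→/drile/cubre_al/leca
:: ok


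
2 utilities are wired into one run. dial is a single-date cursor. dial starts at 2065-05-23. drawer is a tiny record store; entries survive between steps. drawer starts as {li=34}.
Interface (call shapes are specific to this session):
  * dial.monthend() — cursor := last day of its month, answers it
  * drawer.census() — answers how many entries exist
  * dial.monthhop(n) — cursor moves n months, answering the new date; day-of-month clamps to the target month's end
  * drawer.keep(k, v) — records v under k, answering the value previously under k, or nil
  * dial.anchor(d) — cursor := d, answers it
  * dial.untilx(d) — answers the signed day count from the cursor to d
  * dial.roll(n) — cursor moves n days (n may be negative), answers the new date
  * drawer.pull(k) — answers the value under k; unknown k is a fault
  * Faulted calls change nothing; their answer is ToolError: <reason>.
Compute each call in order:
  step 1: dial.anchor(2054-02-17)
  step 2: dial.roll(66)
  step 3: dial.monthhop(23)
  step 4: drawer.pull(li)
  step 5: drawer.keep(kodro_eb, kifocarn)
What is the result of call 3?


% dial.anchor d='2054-02-17'
  2054-02-17
% dial.roll n='66'
  2054-04-24
% dial.monthhop n='23'
  2056-03-24
% drawer.pull k='li'
  34
% drawer.keep k='kodro_eb' v='kifocarn'
  nil

Answer: 2056-03-24


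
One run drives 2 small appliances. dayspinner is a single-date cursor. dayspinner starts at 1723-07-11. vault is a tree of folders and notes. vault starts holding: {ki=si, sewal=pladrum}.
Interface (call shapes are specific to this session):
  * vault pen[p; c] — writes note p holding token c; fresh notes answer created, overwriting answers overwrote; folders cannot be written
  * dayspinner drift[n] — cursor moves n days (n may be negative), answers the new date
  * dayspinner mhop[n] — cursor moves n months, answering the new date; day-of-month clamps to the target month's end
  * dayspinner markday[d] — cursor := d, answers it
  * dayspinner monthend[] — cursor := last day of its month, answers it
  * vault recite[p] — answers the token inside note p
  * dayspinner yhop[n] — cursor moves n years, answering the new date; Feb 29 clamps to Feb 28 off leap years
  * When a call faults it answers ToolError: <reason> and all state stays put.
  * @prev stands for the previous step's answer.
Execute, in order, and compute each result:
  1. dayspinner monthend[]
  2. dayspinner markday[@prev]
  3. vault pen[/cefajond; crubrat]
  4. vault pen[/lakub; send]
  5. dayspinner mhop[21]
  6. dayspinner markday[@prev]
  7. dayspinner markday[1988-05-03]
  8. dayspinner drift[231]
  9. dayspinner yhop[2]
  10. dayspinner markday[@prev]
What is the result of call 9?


Answer: 1990-12-20

Derivation:
Invoking dayspinner monthend(), and observe 1723-07-31.
Using dayspinner markday passing @prev, and see 1723-07-31.
Now I run vault pen passing /cefajond, crubrat, which returns created.
Invoking vault pen passing /lakub, send, and get created.
Calling dayspinner mhop passing 21, which returns 1725-04-30.
I use dayspinner markday passing @prev, — result: 1725-04-30.
Now I run dayspinner markday passing 1988-05-03, and observe 1988-05-03.
Using dayspinner drift passing 231, which returns 1988-12-20.
Calling dayspinner yhop passing 2, and get 1990-12-20.
I invoke dayspinner markday passing @prev, giving 1990-12-20.


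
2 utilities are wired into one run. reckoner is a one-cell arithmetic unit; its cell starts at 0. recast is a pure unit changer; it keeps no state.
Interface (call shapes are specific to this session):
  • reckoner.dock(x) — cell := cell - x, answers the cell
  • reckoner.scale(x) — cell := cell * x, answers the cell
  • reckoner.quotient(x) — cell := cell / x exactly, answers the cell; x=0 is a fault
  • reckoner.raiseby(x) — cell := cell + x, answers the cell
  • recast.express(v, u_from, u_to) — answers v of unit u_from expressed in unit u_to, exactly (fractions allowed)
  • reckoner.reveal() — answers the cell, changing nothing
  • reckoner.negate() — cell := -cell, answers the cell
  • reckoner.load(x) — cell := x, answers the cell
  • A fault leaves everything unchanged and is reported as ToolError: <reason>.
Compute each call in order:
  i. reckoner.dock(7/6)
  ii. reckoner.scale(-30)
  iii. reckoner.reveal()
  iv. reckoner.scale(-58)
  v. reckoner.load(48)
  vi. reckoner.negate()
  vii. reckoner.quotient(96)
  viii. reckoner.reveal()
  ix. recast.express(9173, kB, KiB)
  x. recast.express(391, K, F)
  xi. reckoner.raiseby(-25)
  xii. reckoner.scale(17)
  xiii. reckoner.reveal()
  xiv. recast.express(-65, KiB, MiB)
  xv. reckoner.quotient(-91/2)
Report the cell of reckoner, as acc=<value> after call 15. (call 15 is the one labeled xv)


==> dock(7/6)
<== -7/6
==> scale(-30)
<== 35
==> reveal()
<== 35
==> scale(-58)
<== -2030
==> load(48)
<== 48
==> negate()
<== -48
==> quotient(96)
<== -1/2
==> reveal()
<== -1/2
==> express(9173, kB, KiB)
<== 1146625/128
==> express(391, K, F)
<== 24413/100
==> raiseby(-25)
<== -51/2
==> scale(17)
<== -867/2
==> reveal()
<== -867/2
==> express(-65, KiB, MiB)
<== -65/1024
==> quotient(-91/2)
<== 867/91

Answer: acc=867/91
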